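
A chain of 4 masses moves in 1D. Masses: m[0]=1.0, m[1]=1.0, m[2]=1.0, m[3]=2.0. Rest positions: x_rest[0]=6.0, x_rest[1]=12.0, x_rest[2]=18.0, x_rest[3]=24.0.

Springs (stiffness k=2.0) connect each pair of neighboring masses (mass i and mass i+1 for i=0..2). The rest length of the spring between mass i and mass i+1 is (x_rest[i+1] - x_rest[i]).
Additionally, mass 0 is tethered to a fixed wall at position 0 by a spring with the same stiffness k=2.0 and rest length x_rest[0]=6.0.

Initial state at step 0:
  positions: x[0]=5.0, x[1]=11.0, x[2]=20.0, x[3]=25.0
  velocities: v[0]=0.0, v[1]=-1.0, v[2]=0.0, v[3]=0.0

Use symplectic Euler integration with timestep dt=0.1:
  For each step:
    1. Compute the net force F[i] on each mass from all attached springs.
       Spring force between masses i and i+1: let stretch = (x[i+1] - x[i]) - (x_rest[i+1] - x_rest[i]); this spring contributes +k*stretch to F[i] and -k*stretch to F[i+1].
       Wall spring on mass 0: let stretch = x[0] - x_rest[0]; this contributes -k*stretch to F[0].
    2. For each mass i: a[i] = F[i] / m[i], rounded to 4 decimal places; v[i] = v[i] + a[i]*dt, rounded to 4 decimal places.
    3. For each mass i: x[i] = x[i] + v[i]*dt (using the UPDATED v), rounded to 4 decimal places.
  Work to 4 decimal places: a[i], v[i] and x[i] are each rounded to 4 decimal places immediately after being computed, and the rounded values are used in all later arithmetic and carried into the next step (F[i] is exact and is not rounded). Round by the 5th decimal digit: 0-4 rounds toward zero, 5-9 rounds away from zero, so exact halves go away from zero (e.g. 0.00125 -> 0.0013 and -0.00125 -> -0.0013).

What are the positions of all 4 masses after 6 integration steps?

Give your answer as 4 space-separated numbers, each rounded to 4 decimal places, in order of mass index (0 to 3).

Answer: 5.3796 11.5549 18.5583 25.1503

Derivation:
Step 0: x=[5.0000 11.0000 20.0000 25.0000] v=[0.0000 -1.0000 0.0000 0.0000]
Step 1: x=[5.0200 10.9600 19.9200 25.0100] v=[0.2000 -0.4000 -0.8000 0.1000]
Step 2: x=[5.0584 10.9804 19.7626 25.0291] v=[0.3840 0.2040 -1.5740 0.1910]
Step 3: x=[5.1141 11.0580 19.5349 25.0555] v=[0.5567 0.7760 -2.2771 0.2644]
Step 4: x=[5.1864 11.1863 19.2481 25.0867] v=[0.7227 1.2826 -2.8684 0.3123]
Step 5: x=[5.2749 11.3558 18.9168 25.1195] v=[0.8854 1.6950 -3.3130 0.3284]
Step 6: x=[5.3796 11.5549 18.5583 25.1503] v=[1.0466 1.9910 -3.5847 0.3081]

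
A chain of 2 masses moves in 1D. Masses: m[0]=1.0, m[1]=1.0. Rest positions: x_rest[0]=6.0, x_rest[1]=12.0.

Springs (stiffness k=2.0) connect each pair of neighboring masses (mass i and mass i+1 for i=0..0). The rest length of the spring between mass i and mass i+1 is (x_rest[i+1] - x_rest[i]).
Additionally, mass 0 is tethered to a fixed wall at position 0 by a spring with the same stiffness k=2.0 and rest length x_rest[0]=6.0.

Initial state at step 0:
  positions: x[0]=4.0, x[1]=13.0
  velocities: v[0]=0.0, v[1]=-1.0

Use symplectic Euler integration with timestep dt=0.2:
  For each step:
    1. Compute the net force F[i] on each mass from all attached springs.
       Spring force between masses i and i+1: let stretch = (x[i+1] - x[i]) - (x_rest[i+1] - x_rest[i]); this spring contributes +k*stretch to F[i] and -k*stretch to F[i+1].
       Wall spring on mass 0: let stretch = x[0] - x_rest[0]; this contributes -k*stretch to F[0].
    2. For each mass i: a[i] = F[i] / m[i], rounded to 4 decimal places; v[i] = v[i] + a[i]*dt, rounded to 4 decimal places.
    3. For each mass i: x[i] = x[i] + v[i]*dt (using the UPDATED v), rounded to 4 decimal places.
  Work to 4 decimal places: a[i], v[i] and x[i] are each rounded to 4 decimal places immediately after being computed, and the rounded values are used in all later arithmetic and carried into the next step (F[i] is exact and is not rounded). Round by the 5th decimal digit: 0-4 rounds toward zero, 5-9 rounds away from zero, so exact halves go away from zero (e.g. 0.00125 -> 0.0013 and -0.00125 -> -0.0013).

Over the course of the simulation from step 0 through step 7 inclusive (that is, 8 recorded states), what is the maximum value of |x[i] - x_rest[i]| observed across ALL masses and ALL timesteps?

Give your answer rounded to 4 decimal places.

Step 0: x=[4.0000 13.0000] v=[0.0000 -1.0000]
Step 1: x=[4.4000 12.5600] v=[2.0000 -2.2000]
Step 2: x=[5.1008 11.9472] v=[3.5040 -3.0640]
Step 3: x=[5.9412 11.2667] v=[4.2022 -3.4026]
Step 4: x=[6.7324 10.6401] v=[3.9559 -3.1328]
Step 5: x=[7.2976 10.1809] v=[2.8260 -2.2959]
Step 6: x=[7.5097 9.9711] v=[1.0603 -1.0492]
Step 7: x=[7.3179 10.0443] v=[-0.9590 0.3662]
Max displacement = 2.0289

Answer: 2.0289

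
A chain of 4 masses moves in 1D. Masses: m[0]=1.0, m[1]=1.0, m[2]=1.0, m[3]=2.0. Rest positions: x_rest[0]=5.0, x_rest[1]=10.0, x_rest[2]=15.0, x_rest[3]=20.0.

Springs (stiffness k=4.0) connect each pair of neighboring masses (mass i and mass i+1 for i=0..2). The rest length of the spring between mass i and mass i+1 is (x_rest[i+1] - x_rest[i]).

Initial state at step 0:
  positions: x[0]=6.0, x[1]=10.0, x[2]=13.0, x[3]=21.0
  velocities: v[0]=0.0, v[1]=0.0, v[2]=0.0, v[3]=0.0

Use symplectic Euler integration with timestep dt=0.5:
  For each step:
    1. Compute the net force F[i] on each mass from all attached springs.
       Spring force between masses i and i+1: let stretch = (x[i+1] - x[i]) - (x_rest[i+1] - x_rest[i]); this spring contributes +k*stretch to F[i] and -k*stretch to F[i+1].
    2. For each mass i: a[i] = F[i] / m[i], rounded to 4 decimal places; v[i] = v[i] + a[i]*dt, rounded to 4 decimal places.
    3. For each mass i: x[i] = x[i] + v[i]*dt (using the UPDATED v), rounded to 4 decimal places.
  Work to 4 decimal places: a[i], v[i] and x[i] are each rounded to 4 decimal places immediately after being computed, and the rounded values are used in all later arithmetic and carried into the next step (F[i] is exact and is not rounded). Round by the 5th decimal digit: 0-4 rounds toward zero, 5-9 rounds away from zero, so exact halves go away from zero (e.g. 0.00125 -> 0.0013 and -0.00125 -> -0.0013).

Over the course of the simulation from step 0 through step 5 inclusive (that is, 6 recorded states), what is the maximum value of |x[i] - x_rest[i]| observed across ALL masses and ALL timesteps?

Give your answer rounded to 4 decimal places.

Step 0: x=[6.0000 10.0000 13.0000 21.0000] v=[0.0000 0.0000 0.0000 0.0000]
Step 1: x=[5.0000 9.0000 18.0000 19.5000] v=[-2.0000 -2.0000 10.0000 -3.0000]
Step 2: x=[3.0000 13.0000 15.5000 19.7500] v=[-4.0000 8.0000 -5.0000 0.5000]
Step 3: x=[6.0000 9.5000 14.7500 20.3750] v=[6.0000 -7.0000 -1.5000 1.2500]
Step 4: x=[7.5000 7.7500 14.3750 20.6875] v=[3.0000 -3.5000 -0.7500 0.6250]
Step 5: x=[4.2500 12.3750 13.6875 20.3438] v=[-6.5000 9.2500 -1.3750 -0.6875]
Max displacement = 3.0000

Answer: 3.0000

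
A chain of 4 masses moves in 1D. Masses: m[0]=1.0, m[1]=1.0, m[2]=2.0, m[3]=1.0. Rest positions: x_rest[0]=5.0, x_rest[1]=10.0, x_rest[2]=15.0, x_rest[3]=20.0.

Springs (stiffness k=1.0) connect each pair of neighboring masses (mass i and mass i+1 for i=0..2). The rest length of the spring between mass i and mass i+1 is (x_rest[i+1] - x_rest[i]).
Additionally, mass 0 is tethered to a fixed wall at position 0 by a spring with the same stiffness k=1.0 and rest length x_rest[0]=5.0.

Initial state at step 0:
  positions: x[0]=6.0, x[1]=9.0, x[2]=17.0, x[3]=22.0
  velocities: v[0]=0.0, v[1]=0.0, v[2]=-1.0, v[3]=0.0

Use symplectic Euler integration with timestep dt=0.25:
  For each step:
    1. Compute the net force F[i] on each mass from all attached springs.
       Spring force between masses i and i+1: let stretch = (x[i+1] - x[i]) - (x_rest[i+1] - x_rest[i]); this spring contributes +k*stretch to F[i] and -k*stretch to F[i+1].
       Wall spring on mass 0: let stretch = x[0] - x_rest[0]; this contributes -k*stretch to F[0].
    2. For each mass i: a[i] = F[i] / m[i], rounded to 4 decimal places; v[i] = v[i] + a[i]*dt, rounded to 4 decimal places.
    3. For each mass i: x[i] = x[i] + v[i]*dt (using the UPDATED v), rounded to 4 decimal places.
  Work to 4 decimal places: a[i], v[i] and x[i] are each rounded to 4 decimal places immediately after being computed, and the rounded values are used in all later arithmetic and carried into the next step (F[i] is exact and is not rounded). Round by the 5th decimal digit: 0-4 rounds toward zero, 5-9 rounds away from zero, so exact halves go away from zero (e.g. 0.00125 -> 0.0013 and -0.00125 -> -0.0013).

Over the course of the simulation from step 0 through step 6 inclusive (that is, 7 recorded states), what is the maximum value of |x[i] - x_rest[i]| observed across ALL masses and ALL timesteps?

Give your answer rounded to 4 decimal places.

Answer: 2.0093

Derivation:
Step 0: x=[6.0000 9.0000 17.0000 22.0000] v=[0.0000 0.0000 -1.0000 0.0000]
Step 1: x=[5.8125 9.3125 16.6563 22.0000] v=[-0.7500 1.2500 -1.3750 0.0000]
Step 2: x=[5.4805 9.8653 16.2501 21.9785] v=[-1.3281 2.2110 -1.6250 -0.0859]
Step 3: x=[5.0800 10.5431 15.8233 21.9115] v=[-1.6020 2.7110 -1.7071 -0.2680]
Step 4: x=[4.7035 11.2094 15.4218 21.7765] v=[-1.5062 2.6653 -1.6061 -0.5401]
Step 5: x=[4.4396 11.7324 15.0872 21.5568] v=[-1.0556 2.0919 -1.3383 -0.8788]
Step 6: x=[4.3540 12.0093 14.8500 21.2453] v=[-0.3423 1.1074 -0.9490 -1.2462]
Max displacement = 2.0093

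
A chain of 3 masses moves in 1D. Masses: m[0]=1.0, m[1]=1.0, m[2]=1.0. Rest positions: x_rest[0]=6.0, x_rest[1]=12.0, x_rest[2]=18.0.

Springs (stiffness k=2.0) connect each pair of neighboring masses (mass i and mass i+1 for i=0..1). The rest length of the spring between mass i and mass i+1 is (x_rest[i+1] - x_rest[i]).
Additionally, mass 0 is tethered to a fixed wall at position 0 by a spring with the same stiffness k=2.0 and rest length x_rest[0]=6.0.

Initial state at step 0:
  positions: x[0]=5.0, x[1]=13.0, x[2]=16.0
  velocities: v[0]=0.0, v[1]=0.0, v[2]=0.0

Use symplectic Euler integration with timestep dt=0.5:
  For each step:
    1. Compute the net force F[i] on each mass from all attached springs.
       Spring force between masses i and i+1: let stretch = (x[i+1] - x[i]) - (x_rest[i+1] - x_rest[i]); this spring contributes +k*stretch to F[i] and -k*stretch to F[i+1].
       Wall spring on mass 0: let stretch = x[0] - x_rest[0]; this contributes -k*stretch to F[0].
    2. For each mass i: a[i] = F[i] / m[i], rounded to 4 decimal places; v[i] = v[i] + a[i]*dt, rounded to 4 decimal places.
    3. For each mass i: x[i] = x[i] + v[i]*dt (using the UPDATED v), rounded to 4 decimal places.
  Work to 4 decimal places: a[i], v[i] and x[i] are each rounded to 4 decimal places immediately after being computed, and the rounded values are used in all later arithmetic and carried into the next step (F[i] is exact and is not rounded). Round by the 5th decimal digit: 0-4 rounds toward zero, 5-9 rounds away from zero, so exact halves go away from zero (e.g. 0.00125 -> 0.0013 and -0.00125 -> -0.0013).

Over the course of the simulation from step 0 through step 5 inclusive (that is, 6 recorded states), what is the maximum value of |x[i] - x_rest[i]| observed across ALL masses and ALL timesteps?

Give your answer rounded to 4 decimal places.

Step 0: x=[5.0000 13.0000 16.0000] v=[0.0000 0.0000 0.0000]
Step 1: x=[6.5000 10.5000 17.5000] v=[3.0000 -5.0000 3.0000]
Step 2: x=[6.7500 9.5000 18.5000] v=[0.5000 -2.0000 2.0000]
Step 3: x=[5.0000 11.6250 18.0000] v=[-3.5000 4.2500 -1.0000]
Step 4: x=[4.0625 13.6250 17.3125] v=[-1.8750 4.0000 -1.3750]
Step 5: x=[5.8750 12.6875 17.7813] v=[3.6250 -1.8750 0.9375]
Max displacement = 2.5000

Answer: 2.5000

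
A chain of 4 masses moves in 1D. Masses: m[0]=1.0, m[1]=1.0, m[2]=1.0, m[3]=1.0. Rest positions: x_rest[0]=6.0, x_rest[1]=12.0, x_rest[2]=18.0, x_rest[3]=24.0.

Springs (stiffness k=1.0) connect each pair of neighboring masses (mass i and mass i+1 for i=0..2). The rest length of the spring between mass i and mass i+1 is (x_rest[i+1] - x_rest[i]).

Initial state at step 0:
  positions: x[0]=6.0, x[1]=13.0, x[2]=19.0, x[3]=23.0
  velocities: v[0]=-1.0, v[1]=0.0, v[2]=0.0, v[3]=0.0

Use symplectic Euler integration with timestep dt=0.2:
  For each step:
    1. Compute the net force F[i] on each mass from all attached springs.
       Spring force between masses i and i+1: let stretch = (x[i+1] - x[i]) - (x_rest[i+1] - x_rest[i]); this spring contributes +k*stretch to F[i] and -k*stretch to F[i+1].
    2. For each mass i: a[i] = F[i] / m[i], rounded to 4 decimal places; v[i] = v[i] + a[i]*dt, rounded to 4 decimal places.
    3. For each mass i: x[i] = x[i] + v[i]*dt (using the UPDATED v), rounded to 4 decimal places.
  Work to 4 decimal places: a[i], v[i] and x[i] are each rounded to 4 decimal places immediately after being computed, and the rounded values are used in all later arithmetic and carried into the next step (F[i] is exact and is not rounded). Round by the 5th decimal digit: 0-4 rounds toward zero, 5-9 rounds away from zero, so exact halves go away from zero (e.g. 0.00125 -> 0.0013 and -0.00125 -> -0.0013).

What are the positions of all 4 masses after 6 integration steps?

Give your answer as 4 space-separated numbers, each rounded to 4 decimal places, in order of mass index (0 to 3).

Answer: 5.6783 12.0458 17.7984 24.2775

Derivation:
Step 0: x=[6.0000 13.0000 19.0000 23.0000] v=[-1.0000 0.0000 0.0000 0.0000]
Step 1: x=[5.8400 12.9600 18.9200 23.0800] v=[-0.8000 -0.2000 -0.4000 0.4000]
Step 2: x=[5.7248 12.8736 18.7680 23.2336] v=[-0.5760 -0.4320 -0.7600 0.7680]
Step 3: x=[5.6556 12.7370 18.5588 23.4486] v=[-0.3462 -0.6829 -1.0458 1.0749]
Step 4: x=[5.6296 12.5500 18.3124 23.7080] v=[-0.1299 -0.9348 -1.2322 1.2969]
Step 5: x=[5.6404 12.3167 18.0513 23.9916] v=[0.0542 -1.1664 -1.3056 1.4178]
Step 6: x=[5.6783 12.0458 17.7984 24.2775] v=[0.1895 -1.3547 -1.2645 1.4297]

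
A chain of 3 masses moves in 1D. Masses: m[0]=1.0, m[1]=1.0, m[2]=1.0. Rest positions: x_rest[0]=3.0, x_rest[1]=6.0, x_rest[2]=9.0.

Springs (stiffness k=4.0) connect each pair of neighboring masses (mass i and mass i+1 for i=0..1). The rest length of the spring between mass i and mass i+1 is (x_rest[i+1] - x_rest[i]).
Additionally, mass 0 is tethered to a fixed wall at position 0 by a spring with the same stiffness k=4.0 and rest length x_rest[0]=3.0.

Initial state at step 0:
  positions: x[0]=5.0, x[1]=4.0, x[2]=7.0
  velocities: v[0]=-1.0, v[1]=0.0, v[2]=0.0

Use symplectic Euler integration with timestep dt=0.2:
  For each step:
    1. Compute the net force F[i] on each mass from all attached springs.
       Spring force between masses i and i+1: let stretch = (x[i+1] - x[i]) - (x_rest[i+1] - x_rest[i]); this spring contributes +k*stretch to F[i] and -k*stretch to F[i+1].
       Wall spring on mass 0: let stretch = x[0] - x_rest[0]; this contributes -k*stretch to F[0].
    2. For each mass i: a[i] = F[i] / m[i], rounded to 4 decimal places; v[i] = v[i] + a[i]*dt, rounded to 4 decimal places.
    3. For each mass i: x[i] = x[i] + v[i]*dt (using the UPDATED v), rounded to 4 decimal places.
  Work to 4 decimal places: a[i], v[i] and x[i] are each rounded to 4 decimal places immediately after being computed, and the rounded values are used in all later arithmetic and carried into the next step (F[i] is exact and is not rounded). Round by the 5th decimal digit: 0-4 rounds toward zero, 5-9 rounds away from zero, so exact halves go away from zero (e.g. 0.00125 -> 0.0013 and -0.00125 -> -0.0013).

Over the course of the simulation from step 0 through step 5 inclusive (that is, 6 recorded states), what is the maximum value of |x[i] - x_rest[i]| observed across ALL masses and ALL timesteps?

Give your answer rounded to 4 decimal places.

Answer: 2.9853

Derivation:
Step 0: x=[5.0000 4.0000 7.0000] v=[-1.0000 0.0000 0.0000]
Step 1: x=[3.8400 4.6400 7.0000] v=[-5.8000 3.2000 0.0000]
Step 2: x=[2.1936 5.5296 7.1024] v=[-8.2320 4.4480 0.5120]
Step 3: x=[0.7300 6.1371 7.4332] v=[-7.3181 3.0374 1.6538]
Step 4: x=[0.0147 6.0868 8.0366] v=[-3.5764 -0.2514 3.0169]
Step 5: x=[0.2686 5.3770 8.8080] v=[1.2695 -3.5492 3.8571]
Max displacement = 2.9853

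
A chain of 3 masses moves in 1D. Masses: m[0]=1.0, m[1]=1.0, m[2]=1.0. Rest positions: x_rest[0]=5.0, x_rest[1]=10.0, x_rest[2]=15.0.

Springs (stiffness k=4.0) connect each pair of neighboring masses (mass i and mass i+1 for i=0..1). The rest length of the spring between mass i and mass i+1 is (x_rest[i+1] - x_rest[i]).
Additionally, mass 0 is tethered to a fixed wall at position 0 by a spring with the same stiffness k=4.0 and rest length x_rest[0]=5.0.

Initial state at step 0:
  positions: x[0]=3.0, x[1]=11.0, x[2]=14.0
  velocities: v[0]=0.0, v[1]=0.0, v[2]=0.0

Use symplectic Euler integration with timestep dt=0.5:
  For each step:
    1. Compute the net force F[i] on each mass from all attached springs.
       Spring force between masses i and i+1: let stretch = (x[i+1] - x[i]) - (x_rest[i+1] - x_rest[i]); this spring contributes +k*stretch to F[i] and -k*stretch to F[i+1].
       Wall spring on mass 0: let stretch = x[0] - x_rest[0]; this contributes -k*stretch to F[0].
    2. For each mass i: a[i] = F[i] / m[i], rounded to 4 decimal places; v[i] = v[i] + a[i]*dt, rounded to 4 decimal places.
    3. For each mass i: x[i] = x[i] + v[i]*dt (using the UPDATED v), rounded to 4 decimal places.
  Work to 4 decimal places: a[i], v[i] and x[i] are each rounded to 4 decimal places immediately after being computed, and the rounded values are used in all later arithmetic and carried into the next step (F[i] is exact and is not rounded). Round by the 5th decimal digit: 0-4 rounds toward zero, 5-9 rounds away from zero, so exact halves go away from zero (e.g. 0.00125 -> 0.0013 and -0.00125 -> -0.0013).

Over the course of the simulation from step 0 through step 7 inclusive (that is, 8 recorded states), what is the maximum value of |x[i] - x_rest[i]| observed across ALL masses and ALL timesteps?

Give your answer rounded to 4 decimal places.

Step 0: x=[3.0000 11.0000 14.0000] v=[0.0000 0.0000 0.0000]
Step 1: x=[8.0000 6.0000 16.0000] v=[10.0000 -10.0000 4.0000]
Step 2: x=[3.0000 13.0000 13.0000] v=[-10.0000 14.0000 -6.0000]
Step 3: x=[5.0000 10.0000 15.0000] v=[4.0000 -6.0000 4.0000]
Step 4: x=[7.0000 7.0000 17.0000] v=[4.0000 -6.0000 4.0000]
Step 5: x=[2.0000 14.0000 14.0000] v=[-10.0000 14.0000 -6.0000]
Step 6: x=[7.0000 9.0000 16.0000] v=[10.0000 -10.0000 4.0000]
Step 7: x=[7.0000 9.0000 16.0000] v=[0.0000 0.0000 0.0000]
Max displacement = 4.0000

Answer: 4.0000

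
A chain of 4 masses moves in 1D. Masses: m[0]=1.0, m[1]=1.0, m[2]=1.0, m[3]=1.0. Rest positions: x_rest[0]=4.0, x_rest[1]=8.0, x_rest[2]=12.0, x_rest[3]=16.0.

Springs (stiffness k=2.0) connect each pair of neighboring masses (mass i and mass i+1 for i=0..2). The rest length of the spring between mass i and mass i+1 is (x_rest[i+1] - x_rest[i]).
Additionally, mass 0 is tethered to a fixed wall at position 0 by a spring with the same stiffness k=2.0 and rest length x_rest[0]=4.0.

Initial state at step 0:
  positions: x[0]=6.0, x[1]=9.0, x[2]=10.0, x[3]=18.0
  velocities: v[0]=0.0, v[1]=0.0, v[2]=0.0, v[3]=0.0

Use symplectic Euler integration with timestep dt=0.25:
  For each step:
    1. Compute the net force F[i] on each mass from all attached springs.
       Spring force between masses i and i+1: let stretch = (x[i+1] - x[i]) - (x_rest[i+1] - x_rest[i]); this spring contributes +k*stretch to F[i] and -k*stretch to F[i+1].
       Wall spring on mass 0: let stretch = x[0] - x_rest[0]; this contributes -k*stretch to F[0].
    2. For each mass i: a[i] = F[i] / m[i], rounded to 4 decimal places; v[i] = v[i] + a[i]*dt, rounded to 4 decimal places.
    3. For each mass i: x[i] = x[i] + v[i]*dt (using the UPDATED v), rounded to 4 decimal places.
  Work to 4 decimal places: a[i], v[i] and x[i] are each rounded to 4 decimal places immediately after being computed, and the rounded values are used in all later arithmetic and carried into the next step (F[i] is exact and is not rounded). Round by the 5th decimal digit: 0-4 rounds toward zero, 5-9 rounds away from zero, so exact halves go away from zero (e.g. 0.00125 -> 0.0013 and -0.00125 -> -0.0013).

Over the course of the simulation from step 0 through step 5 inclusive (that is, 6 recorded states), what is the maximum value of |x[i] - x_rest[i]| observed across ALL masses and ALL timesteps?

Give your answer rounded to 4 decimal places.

Answer: 3.0340

Derivation:
Step 0: x=[6.0000 9.0000 10.0000 18.0000] v=[0.0000 0.0000 0.0000 0.0000]
Step 1: x=[5.6250 8.7500 10.8750 17.5000] v=[-1.5000 -1.0000 3.5000 -2.0000]
Step 2: x=[4.9375 8.3750 12.3125 16.6719] v=[-2.7500 -1.5000 5.7500 -3.3125]
Step 3: x=[4.0625 8.0625 13.8028 15.7989] v=[-3.5000 -1.2500 5.9610 -3.4922]
Step 4: x=[3.1797 7.9675 14.8250 15.1763] v=[-3.5313 -0.3799 4.0889 -2.4903]
Step 5: x=[2.4979 8.1313 15.0340 15.0098] v=[-2.7273 0.6550 0.8358 -0.6660]
Max displacement = 3.0340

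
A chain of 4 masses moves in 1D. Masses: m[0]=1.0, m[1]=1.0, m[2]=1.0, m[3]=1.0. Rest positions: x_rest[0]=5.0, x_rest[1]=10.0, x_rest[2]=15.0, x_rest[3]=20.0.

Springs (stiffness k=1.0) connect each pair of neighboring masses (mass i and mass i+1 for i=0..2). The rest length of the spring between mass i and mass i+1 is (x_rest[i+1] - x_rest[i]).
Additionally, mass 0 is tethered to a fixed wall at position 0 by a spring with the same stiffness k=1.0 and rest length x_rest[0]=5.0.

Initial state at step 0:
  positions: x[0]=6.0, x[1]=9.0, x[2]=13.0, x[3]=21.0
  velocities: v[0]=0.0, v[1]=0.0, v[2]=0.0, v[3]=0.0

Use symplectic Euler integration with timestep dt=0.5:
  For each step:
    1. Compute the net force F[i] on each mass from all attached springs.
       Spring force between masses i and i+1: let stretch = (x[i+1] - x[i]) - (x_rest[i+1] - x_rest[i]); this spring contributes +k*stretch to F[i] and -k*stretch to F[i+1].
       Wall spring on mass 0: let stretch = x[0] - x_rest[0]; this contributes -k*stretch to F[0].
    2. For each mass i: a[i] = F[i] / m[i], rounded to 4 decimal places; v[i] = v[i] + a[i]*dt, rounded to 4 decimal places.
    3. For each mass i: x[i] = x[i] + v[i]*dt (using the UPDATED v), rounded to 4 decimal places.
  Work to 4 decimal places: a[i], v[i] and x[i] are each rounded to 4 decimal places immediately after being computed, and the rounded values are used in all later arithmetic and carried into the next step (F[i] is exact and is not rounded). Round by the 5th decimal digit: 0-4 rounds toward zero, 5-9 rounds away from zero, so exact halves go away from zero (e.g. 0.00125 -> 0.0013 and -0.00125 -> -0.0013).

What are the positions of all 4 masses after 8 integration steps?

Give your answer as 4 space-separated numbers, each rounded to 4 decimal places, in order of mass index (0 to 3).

Answer: 6.8051 9.4518 13.6279 20.8388

Derivation:
Step 0: x=[6.0000 9.0000 13.0000 21.0000] v=[0.0000 0.0000 0.0000 0.0000]
Step 1: x=[5.2500 9.2500 14.0000 20.2500] v=[-1.5000 0.5000 2.0000 -1.5000]
Step 2: x=[4.1875 9.6875 15.3750 19.1875] v=[-2.1250 0.8750 2.7500 -2.1250]
Step 3: x=[3.4531 10.1719 16.2813 18.4219] v=[-1.4688 0.9688 1.8125 -1.5313]
Step 4: x=[3.5352 10.5040 16.1954 18.3711] v=[0.1641 0.6641 -0.1719 -0.1016]
Step 5: x=[4.4757 10.5167 15.2305 19.0264] v=[1.8809 0.0254 -1.9298 1.3106]
Step 6: x=[5.8075 10.1976 14.0361 19.9828] v=[2.6636 -0.6382 -2.3888 1.9127]
Step 7: x=[6.7850 9.7406 13.3688 20.7025] v=[1.9549 -0.9140 -1.3347 1.4394]
Step 8: x=[6.8051 9.4518 13.6279 20.8388] v=[0.0402 -0.5777 0.5181 0.2726]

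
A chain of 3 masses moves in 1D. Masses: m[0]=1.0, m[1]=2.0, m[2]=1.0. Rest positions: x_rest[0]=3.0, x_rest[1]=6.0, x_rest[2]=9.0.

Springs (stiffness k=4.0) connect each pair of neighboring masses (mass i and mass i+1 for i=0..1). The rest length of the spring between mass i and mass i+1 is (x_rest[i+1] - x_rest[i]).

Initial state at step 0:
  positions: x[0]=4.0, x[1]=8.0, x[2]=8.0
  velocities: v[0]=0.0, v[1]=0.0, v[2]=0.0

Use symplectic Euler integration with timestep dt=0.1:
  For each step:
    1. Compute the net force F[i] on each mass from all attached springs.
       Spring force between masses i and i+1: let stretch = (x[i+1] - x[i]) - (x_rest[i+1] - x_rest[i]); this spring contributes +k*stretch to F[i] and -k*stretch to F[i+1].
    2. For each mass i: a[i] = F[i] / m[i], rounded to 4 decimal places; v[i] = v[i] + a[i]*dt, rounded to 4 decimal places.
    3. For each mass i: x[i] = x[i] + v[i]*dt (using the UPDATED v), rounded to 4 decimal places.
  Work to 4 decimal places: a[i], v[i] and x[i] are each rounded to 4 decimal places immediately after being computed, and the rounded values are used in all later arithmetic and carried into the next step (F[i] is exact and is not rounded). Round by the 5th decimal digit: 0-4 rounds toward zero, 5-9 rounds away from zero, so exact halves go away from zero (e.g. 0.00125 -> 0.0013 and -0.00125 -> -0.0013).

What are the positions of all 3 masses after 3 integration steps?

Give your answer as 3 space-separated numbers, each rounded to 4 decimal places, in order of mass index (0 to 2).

Answer: 4.2165 7.5515 8.6806

Derivation:
Step 0: x=[4.0000 8.0000 8.0000] v=[0.0000 0.0000 0.0000]
Step 1: x=[4.0400 7.9200 8.1200] v=[0.4000 -0.8000 1.2000]
Step 2: x=[4.1152 7.7664 8.3520] v=[0.7520 -1.5360 2.3200]
Step 3: x=[4.2165 7.5515 8.6806] v=[1.0125 -2.1491 3.2858]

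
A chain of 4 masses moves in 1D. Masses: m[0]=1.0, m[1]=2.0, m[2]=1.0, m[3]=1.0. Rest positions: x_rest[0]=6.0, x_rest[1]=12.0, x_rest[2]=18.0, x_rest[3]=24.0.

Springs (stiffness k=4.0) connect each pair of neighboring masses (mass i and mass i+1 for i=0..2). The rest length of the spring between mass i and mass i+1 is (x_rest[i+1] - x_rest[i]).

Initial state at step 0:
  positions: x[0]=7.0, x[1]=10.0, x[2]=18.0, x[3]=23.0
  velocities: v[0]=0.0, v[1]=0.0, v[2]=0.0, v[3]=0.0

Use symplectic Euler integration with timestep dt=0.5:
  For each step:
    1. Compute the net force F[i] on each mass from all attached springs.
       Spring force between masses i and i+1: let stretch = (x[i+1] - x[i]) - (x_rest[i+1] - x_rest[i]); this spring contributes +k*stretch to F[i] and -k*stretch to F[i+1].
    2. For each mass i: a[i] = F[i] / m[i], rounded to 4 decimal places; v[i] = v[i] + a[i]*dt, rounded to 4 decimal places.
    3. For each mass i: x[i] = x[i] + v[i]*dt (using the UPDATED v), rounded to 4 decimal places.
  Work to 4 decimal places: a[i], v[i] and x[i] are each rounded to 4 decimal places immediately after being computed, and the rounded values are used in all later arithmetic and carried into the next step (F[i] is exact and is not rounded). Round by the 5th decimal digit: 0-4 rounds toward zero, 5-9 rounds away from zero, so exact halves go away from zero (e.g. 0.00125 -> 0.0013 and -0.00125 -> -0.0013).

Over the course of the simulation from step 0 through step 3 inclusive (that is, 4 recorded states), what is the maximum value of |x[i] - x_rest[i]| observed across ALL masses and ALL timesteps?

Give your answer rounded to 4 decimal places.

Step 0: x=[7.0000 10.0000 18.0000 23.0000] v=[0.0000 0.0000 0.0000 0.0000]
Step 1: x=[4.0000 12.5000 15.0000 24.0000] v=[-6.0000 5.0000 -6.0000 2.0000]
Step 2: x=[3.5000 12.0000 18.5000 22.0000] v=[-1.0000 -1.0000 7.0000 -4.0000]
Step 3: x=[5.5000 10.5000 19.0000 22.5000] v=[4.0000 -3.0000 1.0000 1.0000]
Max displacement = 3.0000

Answer: 3.0000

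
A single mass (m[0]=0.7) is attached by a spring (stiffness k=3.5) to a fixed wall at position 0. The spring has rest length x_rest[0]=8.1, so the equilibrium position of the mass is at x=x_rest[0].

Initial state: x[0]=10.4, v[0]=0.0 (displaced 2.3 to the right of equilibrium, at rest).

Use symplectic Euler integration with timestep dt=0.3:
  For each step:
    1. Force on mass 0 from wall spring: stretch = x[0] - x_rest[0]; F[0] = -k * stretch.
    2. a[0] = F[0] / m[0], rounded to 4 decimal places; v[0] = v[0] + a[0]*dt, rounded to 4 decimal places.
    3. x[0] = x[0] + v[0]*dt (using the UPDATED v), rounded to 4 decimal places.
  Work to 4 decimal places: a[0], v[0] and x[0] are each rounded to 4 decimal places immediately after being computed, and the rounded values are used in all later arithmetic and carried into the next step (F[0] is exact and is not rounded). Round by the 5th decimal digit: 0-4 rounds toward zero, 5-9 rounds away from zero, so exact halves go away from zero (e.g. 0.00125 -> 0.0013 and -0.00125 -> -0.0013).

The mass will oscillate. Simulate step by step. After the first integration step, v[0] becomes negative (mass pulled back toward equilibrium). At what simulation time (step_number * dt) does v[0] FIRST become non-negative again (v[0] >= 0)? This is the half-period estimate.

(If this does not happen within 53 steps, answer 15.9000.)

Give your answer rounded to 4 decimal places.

Step 0: x=[10.4000] v=[0.0000]
Step 1: x=[9.3650] v=[-3.4500]
Step 2: x=[7.7608] v=[-5.3475]
Step 3: x=[6.3092] v=[-4.8387]
Step 4: x=[5.6635] v=[-2.1525]
Step 5: x=[6.1142] v=[1.5023]
First v>=0 after going negative at step 5, time=1.5000

Answer: 1.5000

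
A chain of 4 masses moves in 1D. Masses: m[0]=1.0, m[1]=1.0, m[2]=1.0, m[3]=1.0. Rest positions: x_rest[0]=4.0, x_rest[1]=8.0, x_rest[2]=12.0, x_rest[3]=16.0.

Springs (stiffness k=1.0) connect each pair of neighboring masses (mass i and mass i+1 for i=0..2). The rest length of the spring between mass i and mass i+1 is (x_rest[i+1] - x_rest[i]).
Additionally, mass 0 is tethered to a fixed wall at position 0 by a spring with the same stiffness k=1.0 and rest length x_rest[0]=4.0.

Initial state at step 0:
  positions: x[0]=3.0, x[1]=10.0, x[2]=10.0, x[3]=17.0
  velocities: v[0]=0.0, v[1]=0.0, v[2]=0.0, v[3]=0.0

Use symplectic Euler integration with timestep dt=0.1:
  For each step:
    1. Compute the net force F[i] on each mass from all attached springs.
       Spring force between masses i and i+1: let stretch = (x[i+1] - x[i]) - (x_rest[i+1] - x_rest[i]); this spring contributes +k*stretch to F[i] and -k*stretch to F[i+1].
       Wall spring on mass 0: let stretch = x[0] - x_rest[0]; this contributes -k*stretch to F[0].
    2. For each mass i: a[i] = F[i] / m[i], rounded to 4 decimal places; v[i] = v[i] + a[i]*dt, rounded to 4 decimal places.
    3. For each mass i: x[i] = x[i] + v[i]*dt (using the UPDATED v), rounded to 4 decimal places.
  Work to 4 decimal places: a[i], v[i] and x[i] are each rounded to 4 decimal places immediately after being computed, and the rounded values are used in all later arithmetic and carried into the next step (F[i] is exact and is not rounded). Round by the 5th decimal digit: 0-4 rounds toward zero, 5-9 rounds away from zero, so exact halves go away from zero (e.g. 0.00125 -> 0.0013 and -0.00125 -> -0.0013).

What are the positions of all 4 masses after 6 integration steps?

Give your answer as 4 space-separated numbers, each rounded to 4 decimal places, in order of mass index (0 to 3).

Step 0: x=[3.0000 10.0000 10.0000 17.0000] v=[0.0000 0.0000 0.0000 0.0000]
Step 1: x=[3.0400 9.9300 10.0700 16.9700] v=[0.4000 -0.7000 0.7000 -0.3000]
Step 2: x=[3.1185 9.7925 10.2076 16.9110] v=[0.7850 -1.3750 1.3760 -0.5900]
Step 3: x=[3.2326 9.5924 10.4081 16.8250] v=[1.1406 -2.0009 2.0048 -0.8603]
Step 4: x=[3.3779 9.3369 10.6646 16.7148] v=[1.4533 -2.5553 2.5649 -1.1020]
Step 5: x=[3.5490 9.0351 10.9683 16.5841] v=[1.7114 -3.0184 3.0372 -1.3070]
Step 6: x=[3.7395 8.6977 11.3089 16.4372] v=[1.9051 -3.3737 3.4055 -1.4686]

Answer: 3.7395 8.6977 11.3089 16.4372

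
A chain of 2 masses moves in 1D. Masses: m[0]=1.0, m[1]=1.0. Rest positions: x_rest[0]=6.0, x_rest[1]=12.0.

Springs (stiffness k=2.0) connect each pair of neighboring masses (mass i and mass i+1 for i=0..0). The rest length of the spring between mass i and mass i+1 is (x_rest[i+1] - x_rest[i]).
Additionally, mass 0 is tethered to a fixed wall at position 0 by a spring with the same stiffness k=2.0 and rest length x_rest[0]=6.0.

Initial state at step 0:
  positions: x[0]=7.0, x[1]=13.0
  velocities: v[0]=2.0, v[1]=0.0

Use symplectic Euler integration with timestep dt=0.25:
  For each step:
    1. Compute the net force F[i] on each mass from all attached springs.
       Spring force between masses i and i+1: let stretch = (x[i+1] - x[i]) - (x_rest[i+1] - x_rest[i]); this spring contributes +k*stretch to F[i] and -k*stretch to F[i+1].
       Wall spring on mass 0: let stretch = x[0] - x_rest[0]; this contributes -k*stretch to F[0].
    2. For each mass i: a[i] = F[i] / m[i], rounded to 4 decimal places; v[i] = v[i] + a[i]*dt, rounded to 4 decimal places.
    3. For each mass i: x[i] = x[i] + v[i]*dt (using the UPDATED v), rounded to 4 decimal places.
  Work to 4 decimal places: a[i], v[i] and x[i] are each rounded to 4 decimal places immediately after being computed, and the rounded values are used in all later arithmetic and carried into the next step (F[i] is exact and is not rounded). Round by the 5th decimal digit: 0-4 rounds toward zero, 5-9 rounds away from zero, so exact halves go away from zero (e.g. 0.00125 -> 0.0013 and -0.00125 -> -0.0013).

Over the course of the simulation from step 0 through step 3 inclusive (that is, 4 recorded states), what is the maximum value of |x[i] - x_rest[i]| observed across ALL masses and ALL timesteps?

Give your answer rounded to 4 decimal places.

Step 0: x=[7.0000 13.0000] v=[2.0000 0.0000]
Step 1: x=[7.3750 13.0000] v=[1.5000 0.0000]
Step 2: x=[7.5313 13.0469] v=[0.6250 0.1875]
Step 3: x=[7.4356 13.1543] v=[-0.3829 0.4297]
Max displacement = 1.5313

Answer: 1.5313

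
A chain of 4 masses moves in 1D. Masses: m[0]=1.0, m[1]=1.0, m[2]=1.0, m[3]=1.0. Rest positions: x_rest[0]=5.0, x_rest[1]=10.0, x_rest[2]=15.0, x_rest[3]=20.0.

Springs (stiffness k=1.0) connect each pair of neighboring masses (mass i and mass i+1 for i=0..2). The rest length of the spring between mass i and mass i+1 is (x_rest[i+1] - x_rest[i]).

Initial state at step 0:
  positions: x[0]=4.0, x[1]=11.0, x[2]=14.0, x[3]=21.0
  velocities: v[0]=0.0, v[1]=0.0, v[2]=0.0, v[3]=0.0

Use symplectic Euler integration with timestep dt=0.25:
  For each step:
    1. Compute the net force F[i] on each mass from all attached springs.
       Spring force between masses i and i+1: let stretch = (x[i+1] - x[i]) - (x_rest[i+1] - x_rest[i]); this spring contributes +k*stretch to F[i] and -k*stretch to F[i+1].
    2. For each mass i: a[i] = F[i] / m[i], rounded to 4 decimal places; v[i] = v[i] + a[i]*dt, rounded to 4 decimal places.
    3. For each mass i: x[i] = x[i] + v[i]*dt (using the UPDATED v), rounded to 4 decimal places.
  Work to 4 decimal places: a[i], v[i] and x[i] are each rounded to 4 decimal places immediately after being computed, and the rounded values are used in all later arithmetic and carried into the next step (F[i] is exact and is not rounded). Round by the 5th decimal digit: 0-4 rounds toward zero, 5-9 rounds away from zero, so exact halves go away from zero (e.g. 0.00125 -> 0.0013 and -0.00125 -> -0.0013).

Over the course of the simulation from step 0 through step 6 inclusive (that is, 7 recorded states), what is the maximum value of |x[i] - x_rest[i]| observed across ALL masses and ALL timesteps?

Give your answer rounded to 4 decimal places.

Step 0: x=[4.0000 11.0000 14.0000 21.0000] v=[0.0000 0.0000 0.0000 0.0000]
Step 1: x=[4.1250 10.7500 14.2500 20.8750] v=[0.5000 -1.0000 1.0000 -0.5000]
Step 2: x=[4.3516 10.3047 14.6953 20.6484] v=[0.9063 -1.7813 1.7813 -0.9063]
Step 3: x=[4.6378 9.7617 15.2383 20.3623] v=[1.1446 -2.1719 2.1719 -1.1446]
Step 4: x=[4.9317 9.2408 15.7593 20.0684] v=[1.1756 -2.0837 2.0838 -1.1756]
Step 5: x=[5.1824 8.8580 16.1422 19.8177] v=[1.0029 -1.5314 1.5315 -1.0029]
Step 6: x=[5.3504 8.7007 16.2995 19.6498] v=[0.6718 -0.6293 0.6293 -0.6718]
Max displacement = 1.2995

Answer: 1.2995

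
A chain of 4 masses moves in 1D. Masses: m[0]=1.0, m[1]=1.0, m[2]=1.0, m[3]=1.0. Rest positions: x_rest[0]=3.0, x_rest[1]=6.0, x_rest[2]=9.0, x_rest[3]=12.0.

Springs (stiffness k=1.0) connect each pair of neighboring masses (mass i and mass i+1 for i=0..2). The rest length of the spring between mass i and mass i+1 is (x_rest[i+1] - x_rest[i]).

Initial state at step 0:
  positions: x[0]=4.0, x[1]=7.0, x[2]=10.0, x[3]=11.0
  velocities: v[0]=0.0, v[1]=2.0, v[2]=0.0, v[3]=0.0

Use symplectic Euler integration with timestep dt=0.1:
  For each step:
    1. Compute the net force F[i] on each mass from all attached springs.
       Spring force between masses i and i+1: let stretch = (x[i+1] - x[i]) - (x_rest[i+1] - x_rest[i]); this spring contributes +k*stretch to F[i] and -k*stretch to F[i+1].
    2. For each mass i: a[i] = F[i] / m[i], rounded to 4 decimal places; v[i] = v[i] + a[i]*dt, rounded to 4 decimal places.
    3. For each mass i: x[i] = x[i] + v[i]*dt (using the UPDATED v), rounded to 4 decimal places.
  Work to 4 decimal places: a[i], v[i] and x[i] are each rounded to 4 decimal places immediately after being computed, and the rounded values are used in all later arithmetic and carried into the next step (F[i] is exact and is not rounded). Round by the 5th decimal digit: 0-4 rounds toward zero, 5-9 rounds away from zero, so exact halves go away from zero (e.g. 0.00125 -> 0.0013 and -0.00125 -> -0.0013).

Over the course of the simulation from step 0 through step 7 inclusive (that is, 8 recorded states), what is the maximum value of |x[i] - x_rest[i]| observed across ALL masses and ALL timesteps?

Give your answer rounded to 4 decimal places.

Step 0: x=[4.0000 7.0000 10.0000 11.0000] v=[0.0000 2.0000 0.0000 0.0000]
Step 1: x=[4.0000 7.2000 9.9800 11.0200] v=[0.0000 2.0000 -0.2000 0.2000]
Step 2: x=[4.0020 7.3958 9.9426 11.0596] v=[0.0200 1.9580 -0.3740 0.3960]
Step 3: x=[4.0079 7.5831 9.8909 11.1180] v=[0.0594 1.8733 -0.5170 0.5843]
Step 4: x=[4.0196 7.7578 9.8284 11.1942] v=[0.1169 1.7466 -0.6251 0.7616]
Step 5: x=[4.0387 7.9158 9.7588 11.2867] v=[0.1907 1.5798 -0.6956 0.9250]
Step 6: x=[4.0665 8.0534 9.6861 11.3939] v=[0.2784 1.3764 -0.7271 1.0722]
Step 7: x=[4.1042 8.1675 9.6141 11.5140] v=[0.3771 1.1410 -0.7196 1.2014]
Max displacement = 2.1675

Answer: 2.1675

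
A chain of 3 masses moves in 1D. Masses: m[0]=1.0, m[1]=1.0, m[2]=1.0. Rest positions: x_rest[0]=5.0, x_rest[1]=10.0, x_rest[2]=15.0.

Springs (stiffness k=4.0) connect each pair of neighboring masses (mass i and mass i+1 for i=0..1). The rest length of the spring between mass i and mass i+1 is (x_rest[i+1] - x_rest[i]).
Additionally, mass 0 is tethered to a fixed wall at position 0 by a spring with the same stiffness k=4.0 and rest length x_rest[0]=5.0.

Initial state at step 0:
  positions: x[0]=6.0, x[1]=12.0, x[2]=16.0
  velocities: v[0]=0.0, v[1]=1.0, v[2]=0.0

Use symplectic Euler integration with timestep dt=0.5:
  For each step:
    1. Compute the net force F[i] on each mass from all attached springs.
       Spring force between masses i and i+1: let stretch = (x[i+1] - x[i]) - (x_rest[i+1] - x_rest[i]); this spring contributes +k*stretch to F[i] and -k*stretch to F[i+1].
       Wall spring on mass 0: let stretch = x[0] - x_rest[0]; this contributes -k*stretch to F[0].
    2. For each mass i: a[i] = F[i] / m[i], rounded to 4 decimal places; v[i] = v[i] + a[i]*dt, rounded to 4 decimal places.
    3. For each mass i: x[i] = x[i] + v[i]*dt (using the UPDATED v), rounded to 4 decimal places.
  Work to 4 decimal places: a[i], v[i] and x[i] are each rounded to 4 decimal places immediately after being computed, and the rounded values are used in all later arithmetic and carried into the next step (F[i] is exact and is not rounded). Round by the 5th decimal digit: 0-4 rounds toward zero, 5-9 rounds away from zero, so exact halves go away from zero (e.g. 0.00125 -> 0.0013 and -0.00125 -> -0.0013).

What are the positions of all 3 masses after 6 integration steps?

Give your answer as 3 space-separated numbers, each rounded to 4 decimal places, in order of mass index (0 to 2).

Step 0: x=[6.0000 12.0000 16.0000] v=[0.0000 1.0000 0.0000]
Step 1: x=[6.0000 10.5000 17.0000] v=[0.0000 -3.0000 2.0000]
Step 2: x=[4.5000 11.0000 16.5000] v=[-3.0000 1.0000 -1.0000]
Step 3: x=[5.0000 10.5000 15.5000] v=[1.0000 -1.0000 -2.0000]
Step 4: x=[6.0000 9.5000 14.5000] v=[2.0000 -2.0000 -2.0000]
Step 5: x=[4.5000 10.0000 13.5000] v=[-3.0000 1.0000 -2.0000]
Step 6: x=[4.0000 8.5000 14.0000] v=[-1.0000 -3.0000 1.0000]

Answer: 4.0000 8.5000 14.0000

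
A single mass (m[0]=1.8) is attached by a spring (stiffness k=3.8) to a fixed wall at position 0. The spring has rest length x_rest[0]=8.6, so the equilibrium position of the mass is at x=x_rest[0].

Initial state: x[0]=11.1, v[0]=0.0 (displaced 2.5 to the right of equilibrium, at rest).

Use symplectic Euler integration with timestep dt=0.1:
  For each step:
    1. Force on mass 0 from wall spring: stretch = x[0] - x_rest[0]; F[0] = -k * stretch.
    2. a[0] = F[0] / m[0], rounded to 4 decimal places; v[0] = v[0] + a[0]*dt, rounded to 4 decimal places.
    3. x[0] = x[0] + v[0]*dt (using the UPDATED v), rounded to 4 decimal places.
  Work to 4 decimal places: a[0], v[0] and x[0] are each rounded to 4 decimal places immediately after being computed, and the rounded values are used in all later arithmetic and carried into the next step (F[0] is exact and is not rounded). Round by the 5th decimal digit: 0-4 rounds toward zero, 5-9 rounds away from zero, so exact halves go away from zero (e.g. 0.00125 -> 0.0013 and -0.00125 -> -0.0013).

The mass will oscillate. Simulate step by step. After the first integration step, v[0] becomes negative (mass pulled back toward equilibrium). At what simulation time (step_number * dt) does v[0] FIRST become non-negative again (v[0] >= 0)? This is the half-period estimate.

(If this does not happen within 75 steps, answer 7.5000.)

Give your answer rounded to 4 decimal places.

Answer: 2.2000

Derivation:
Step 0: x=[11.1000] v=[0.0000]
Step 1: x=[11.0472] v=[-0.5278]
Step 2: x=[10.9428] v=[-1.0444]
Step 3: x=[10.7889] v=[-1.5390]
Step 4: x=[10.5888] v=[-2.0011]
Step 5: x=[10.3467] v=[-2.4210]
Step 6: x=[10.0677] v=[-2.7898]
Step 7: x=[9.7577] v=[-3.0997]
Step 8: x=[9.4233] v=[-3.3441]
Step 9: x=[9.0715] v=[-3.5179]
Step 10: x=[8.7098] v=[-3.6174]
Step 11: x=[8.3457] v=[-3.6406]
Step 12: x=[7.9870] v=[-3.5869]
Step 13: x=[7.6413] v=[-3.4575]
Step 14: x=[7.3158] v=[-3.2551]
Step 15: x=[7.0174] v=[-2.9840]
Step 16: x=[6.7524] v=[-2.6499]
Step 17: x=[6.5264] v=[-2.2599]
Step 18: x=[6.3442] v=[-1.8221]
Step 19: x=[6.2096] v=[-1.3459]
Step 20: x=[6.1255] v=[-0.8413]
Step 21: x=[6.0936] v=[-0.3189]
Step 22: x=[6.1146] v=[0.2102]
First v>=0 after going negative at step 22, time=2.2000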